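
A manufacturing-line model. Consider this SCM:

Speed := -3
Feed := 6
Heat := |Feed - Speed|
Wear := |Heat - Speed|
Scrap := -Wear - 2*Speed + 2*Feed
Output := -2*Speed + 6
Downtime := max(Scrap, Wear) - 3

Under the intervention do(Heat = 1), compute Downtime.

11

The intervention breaks the incoming arrows to Heat: Heat := |Feed - Speed| no longer applies, and Heat = 1.
Wear = |Heat - Speed|  [with Heat=1, Speed=-3]  = 4
Scrap = -Wear - 2*Speed + 2*Feed  [with Wear=4, Speed=-3, Feed=6]  = 14
Downtime = max(Scrap, Wear) - 3  [with Scrap=14, Wear=4]  = 11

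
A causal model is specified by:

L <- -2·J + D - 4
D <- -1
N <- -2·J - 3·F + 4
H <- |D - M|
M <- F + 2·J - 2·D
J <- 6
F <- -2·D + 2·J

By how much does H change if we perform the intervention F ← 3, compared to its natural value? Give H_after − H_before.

-11

The intervention breaks the incoming arrows to F: F <- -2·D + 2·J no longer applies, and F = 3.
M = F + 2·J - 2·D  [with F=3, J=6, D=-1]  = 17
H = |D - M|  [with D=-1, M=17]  = 18
Without intervention: F = -2·D + 2·J  [with D=-1, J=6]  = 14; M = F + 2·J - 2·D  [with F=14, J=6, D=-1]  = 28; H = |D - M|  [with D=-1, M=28]  = 29.
Change = 18 − 29 = -11.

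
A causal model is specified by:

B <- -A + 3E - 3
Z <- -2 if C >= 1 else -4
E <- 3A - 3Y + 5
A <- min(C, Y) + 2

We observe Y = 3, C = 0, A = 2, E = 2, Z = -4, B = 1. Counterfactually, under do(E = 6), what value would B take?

13

Under do(E=6), the mechanism E <- 3A - 3Y + 5 is discarded; E is fixed at 6.
A = min(C, Y) + 2  [with C=0, Y=3]  = 2
B = -A + 3E - 3  [with A=2, E=6]  = 13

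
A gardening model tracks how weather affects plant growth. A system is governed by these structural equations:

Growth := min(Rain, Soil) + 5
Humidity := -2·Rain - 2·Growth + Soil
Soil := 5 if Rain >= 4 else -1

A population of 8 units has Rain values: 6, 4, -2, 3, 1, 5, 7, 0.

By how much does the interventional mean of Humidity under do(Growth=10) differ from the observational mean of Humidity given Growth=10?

3

do(Growth=10) breaks Growth's dependence on Rain. With Growth=10 fixed, Humidity across the units is -27, -23, -17, -27, -23, -25, -29, -21, mean -24.
Observing Growth=10 restricts to units where Growth's equation naturally yields 10: Rain ∈ {6, 5, 7}. In that subpopulation Humidity = -27, -25, -29, mean -27.
Difference = -24 − (-27) = 3.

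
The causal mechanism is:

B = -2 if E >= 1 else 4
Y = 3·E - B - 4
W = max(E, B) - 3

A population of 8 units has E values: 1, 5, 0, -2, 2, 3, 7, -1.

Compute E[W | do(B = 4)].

The intervention sets B=4 in all 8 units regardless of E. Recomputing W per unit gives 1, 2, 1, 1, 1, 1, 4, 1; average 1.5.

1.5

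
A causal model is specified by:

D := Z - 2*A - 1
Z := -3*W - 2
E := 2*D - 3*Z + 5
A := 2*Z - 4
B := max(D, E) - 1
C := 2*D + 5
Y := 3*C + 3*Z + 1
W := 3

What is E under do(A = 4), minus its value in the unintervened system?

-120

do(A=4) replaces the equation A := 2*Z - 4 with the constant A = 4.
Z = -3*W - 2  [with W=3]  = -11
D = Z - 2*A - 1  [with Z=-11, A=4]  = -20
E = 2*D - 3*Z + 5  [with D=-20, Z=-11]  = -2
Without intervention: Z = -3*W - 2  [with W=3]  = -11; A = 2*Z - 4  [with Z=-11]  = -26; D = Z - 2*A - 1  [with Z=-11, A=-26]  = 40; E = 2*D - 3*Z + 5  [with D=40, Z=-11]  = 118.
Change = -2 − 118 = -120.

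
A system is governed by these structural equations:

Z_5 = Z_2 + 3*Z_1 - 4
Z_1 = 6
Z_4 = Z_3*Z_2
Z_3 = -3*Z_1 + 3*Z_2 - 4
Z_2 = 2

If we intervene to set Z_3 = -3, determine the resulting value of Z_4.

-6

The intervention breaks the incoming arrows to Z_3: Z_3 = -3*Z_1 + 3*Z_2 - 4 no longer applies, and Z_3 = -3.
Z_4 = Z_3*Z_2  [with Z_3=-3, Z_2=2]  = -6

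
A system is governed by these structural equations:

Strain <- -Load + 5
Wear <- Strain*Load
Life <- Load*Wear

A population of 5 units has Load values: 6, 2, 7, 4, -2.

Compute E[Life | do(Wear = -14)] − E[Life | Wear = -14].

Under do(Wear=-14), Wear's equation is replaced by Wear=-14 for every unit. Per-unit Life: -84, -28, -98, -56, 28. Mean = -47.6.
E[Life|Wear=-14] averages over only the 2 units with Wear=-14 (Load = 7, -2): Life = -98, 28, mean -35.
Difference = -47.6 − (-35) = -12.6.

-12.6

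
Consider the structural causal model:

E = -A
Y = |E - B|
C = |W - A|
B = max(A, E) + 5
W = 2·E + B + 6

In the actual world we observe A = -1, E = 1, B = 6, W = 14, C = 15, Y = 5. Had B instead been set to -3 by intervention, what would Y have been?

The intervention breaks the incoming arrows to B: B = max(A, E) + 5 no longer applies, and B = -3.
E = -A  [with A=-1]  = 1
Y = |E - B|  [with E=1, B=-3]  = 4

4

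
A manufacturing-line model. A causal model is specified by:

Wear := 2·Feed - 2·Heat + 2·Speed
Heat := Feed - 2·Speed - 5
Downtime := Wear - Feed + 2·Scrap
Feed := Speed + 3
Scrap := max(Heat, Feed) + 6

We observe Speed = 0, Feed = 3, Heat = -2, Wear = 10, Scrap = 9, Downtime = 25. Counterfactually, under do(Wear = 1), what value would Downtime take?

Under do(Wear=1), the mechanism Wear := 2·Feed - 2·Heat + 2·Speed is discarded; Wear is fixed at 1.
Feed = Speed + 3  [with Speed=0]  = 3
Heat = Feed - 2·Speed - 5  [with Feed=3, Speed=0]  = -2
Scrap = max(Heat, Feed) + 6  [with Heat=-2, Feed=3]  = 9
Downtime = Wear - Feed + 2·Scrap  [with Wear=1, Feed=3, Scrap=9]  = 16

16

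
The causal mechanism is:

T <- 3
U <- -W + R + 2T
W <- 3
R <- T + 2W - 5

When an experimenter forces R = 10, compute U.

13

The intervention breaks the incoming arrows to R: R <- T + 2W - 5 no longer applies, and R = 10.
U = -W + R + 2T  [with W=3, R=10, T=3]  = 13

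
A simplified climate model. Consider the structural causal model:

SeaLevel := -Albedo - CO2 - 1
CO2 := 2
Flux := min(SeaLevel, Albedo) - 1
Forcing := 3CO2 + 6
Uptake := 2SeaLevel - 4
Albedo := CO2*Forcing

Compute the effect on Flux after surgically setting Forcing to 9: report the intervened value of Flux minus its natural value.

6

do(Forcing=9) replaces the equation Forcing := 3CO2 + 6 with the constant Forcing = 9.
Albedo = CO2*Forcing  [with CO2=2, Forcing=9]  = 18
SeaLevel = -Albedo - CO2 - 1  [with Albedo=18, CO2=2]  = -21
Flux = min(SeaLevel, Albedo) - 1  [with SeaLevel=-21, Albedo=18]  = -22
Without intervention: Forcing = 3CO2 + 6  [with CO2=2]  = 12; Albedo = CO2*Forcing  [with CO2=2, Forcing=12]  = 24; SeaLevel = -Albedo - CO2 - 1  [with Albedo=24, CO2=2]  = -27; Flux = min(SeaLevel, Albedo) - 1  [with SeaLevel=-27, Albedo=24]  = -28.
Change = -22 − (-28) = 6.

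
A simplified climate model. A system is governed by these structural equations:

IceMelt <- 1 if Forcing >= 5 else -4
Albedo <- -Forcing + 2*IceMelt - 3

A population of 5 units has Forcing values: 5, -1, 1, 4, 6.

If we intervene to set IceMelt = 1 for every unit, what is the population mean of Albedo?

-4

The intervention sets IceMelt=1 in all 5 units regardless of Forcing. Recomputing Albedo per unit gives -6, 0, -2, -5, -7; average -4.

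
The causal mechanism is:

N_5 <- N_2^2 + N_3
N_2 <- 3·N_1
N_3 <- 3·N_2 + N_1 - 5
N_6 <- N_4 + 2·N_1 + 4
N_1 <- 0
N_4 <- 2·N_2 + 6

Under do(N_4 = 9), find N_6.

Under do(N_4=9), the mechanism N_4 <- 2·N_2 + 6 is discarded; N_4 is fixed at 9.
N_6 = N_4 + 2·N_1 + 4  [with N_4=9, N_1=0]  = 13

13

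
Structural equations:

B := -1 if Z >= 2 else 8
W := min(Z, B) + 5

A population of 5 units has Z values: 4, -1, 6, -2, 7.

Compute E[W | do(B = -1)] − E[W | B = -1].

-0.2

The intervention sets B=-1 in all 5 units regardless of Z. Recomputing W per unit gives 4, 4, 4, 3, 4; average 3.8.
Conditioning on B=-1 selects the 3 unit(s) with Z ∈ {4, 6, 7}. Their W values: 4, 4, 4. Mean = 4.
Difference = 3.8 − 4 = -0.2.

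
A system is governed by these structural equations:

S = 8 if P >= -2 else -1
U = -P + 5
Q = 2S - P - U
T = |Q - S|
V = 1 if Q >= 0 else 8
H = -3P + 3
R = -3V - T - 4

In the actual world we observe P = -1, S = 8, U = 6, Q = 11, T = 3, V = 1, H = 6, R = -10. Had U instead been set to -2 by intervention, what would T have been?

11

do(U=-2) replaces the equation U = -P + 5 with the constant U = -2.
S = 8 if P >= -2 else -1  [with P=-1]  = 8
Q = 2S - P - U  [with S=8, P=-1, U=-2]  = 19
T = |Q - S|  [with Q=19, S=8]  = 11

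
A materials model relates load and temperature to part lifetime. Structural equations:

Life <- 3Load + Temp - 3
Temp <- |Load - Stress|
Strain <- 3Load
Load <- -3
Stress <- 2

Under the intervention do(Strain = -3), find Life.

-7

do(Strain=-3) replaces the equation Strain <- 3Load with the constant Strain = -3.
Life is not downstream of the intervention, so its value is determined by the original equations.
Temp = |Load - Stress|  [with Load=-3, Stress=2]  = 5
Life = 3Load + Temp - 3  [with Load=-3, Temp=5]  = -7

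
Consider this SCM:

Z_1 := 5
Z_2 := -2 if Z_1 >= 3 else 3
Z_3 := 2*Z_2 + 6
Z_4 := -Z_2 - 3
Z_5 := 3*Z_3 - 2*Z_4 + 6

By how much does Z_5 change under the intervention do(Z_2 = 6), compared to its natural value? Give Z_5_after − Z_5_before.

do(Z_2=6) replaces the equation Z_2 := -2 if Z_1 >= 3 else 3 with the constant Z_2 = 6.
Z_3 = 2*Z_2 + 6  [with Z_2=6]  = 18
Z_4 = -Z_2 - 3  [with Z_2=6]  = -9
Z_5 = 3*Z_3 - 2*Z_4 + 6  [with Z_3=18, Z_4=-9]  = 78
Without intervention: Z_2 = -2 if Z_1 >= 3 else 3  [with Z_1=5]  = -2; Z_3 = 2*Z_2 + 6  [with Z_2=-2]  = 2; Z_4 = -Z_2 - 3  [with Z_2=-2]  = -1; Z_5 = 3*Z_3 - 2*Z_4 + 6  [with Z_3=2, Z_4=-1]  = 14.
Change = 78 − 14 = 64.

64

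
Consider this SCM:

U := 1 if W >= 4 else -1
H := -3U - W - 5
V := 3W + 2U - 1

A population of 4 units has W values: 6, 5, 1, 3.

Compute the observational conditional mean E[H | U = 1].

E[H|U=1] averages over only the 2 units with U=1 (W = 6, 5): H = -14, -13, mean -13.5.

-13.5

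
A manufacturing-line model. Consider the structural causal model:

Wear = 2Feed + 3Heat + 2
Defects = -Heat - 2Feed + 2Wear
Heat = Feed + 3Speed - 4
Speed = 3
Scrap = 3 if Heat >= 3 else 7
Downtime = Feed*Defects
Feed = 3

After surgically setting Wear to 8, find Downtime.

6

The intervention breaks the incoming arrows to Wear: Wear = 2Feed + 3Heat + 2 no longer applies, and Wear = 8.
Heat = Feed + 3Speed - 4  [with Feed=3, Speed=3]  = 8
Defects = -Heat - 2Feed + 2Wear  [with Heat=8, Feed=3, Wear=8]  = 2
Downtime = Feed*Defects  [with Feed=3, Defects=2]  = 6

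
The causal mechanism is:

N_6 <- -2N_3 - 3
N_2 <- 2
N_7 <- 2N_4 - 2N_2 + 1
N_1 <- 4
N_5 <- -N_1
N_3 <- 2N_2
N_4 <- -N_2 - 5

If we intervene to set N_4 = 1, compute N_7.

The intervention breaks the incoming arrows to N_4: N_4 <- -N_2 - 5 no longer applies, and N_4 = 1.
N_7 = 2N_4 - 2N_2 + 1  [with N_4=1, N_2=2]  = -1

-1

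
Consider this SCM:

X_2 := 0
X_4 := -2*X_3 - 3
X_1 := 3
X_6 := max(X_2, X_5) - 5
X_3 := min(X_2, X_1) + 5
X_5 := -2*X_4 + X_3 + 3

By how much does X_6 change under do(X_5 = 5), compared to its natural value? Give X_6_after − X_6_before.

-29

The intervention breaks the incoming arrows to X_5: X_5 := -2*X_4 + X_3 + 3 no longer applies, and X_5 = 5.
X_6 = max(X_2, X_5) - 5  [with X_2=0, X_5=5]  = 0
Without intervention: X_3 = min(X_2, X_1) + 5  [with X_2=0, X_1=3]  = 5; X_4 = -2*X_3 - 3  [with X_3=5]  = -13; X_5 = -2*X_4 + X_3 + 3  [with X_4=-13, X_3=5]  = 34; X_6 = max(X_2, X_5) - 5  [with X_2=0, X_5=34]  = 29.
Change = 0 − 29 = -29.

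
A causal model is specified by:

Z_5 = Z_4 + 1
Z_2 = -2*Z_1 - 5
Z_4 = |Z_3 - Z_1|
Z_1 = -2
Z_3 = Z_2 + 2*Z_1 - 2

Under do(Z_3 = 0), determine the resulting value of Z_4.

The intervention breaks the incoming arrows to Z_3: Z_3 = Z_2 + 2*Z_1 - 2 no longer applies, and Z_3 = 0.
Z_4 = |Z_3 - Z_1|  [with Z_3=0, Z_1=-2]  = 2

2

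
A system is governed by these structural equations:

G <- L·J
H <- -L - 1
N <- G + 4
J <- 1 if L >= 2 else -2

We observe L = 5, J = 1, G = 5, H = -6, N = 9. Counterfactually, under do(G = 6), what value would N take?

10

do(G=6) replaces the equation G <- L·J with the constant G = 6.
N = G + 4  [with G=6]  = 10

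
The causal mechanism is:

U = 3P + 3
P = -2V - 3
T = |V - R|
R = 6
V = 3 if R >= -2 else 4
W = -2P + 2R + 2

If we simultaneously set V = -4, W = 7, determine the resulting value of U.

Setting V = -4, W = 7 by intervention discards those variables' equations.
P = -2V - 3  [with V=-4]  = 5
U = 3P + 3  [with P=5]  = 18

18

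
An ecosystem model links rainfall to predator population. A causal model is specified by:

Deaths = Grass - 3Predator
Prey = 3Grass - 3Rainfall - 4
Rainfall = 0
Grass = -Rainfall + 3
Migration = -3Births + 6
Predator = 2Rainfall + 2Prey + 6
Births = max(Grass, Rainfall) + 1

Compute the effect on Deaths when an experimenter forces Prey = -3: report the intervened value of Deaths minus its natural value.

48

The intervention breaks the incoming arrows to Prey: Prey = 3Grass - 3Rainfall - 4 no longer applies, and Prey = -3.
Grass = -Rainfall + 3  [with Rainfall=0]  = 3
Predator = 2Rainfall + 2Prey + 6  [with Rainfall=0, Prey=-3]  = 0
Deaths = Grass - 3Predator  [with Grass=3, Predator=0]  = 3
Without intervention: Grass = -Rainfall + 3  [with Rainfall=0]  = 3; Prey = 3Grass - 3Rainfall - 4  [with Grass=3, Rainfall=0]  = 5; Predator = 2Rainfall + 2Prey + 6  [with Rainfall=0, Prey=5]  = 16; Deaths = Grass - 3Predator  [with Grass=3, Predator=16]  = -45.
Change = 3 − (-45) = 48.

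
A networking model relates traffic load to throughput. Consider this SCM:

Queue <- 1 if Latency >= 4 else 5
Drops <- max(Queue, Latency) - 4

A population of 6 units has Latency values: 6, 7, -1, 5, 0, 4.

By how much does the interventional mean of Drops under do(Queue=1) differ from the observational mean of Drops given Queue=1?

-1.5

The intervention sets Queue=1 in all 6 units regardless of Latency. Recomputing Drops per unit gives 2, 3, -3, 1, -3, 0; average 0.
E[Drops|Queue=1] averages over only the 4 units with Queue=1 (Latency = 6, 7, 5, 4): Drops = 2, 3, 1, 0, mean 1.5.
Difference = 0 − 1.5 = -1.5.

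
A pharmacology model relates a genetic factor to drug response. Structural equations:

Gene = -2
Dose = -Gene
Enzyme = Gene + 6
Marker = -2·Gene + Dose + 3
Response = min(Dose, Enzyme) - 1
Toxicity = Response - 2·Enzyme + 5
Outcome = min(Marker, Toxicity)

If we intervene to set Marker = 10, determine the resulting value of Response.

Intervening sets Marker = 10 and removes its equation (Marker = -2·Gene + Dose + 3).
No directed path runs from Marker to Response, so Response keeps its natural value.
Dose = -Gene  [with Gene=-2]  = 2
Enzyme = Gene + 6  [with Gene=-2]  = 4
Response = min(Dose, Enzyme) - 1  [with Dose=2, Enzyme=4]  = 1

1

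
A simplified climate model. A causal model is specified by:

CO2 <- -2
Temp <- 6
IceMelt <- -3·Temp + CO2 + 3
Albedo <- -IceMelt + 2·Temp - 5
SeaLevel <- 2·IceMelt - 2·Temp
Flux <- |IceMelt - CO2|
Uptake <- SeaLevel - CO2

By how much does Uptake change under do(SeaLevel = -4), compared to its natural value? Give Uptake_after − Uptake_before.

42

Under do(SeaLevel=-4), the mechanism SeaLevel <- 2·IceMelt - 2·Temp is discarded; SeaLevel is fixed at -4.
Uptake = SeaLevel - CO2  [with SeaLevel=-4, CO2=-2]  = -2
Without intervention: IceMelt = -3·Temp + CO2 + 3  [with Temp=6, CO2=-2]  = -17; SeaLevel = 2·IceMelt - 2·Temp  [with IceMelt=-17, Temp=6]  = -46; Uptake = SeaLevel - CO2  [with SeaLevel=-46, CO2=-2]  = -44.
Change = -2 − (-44) = 42.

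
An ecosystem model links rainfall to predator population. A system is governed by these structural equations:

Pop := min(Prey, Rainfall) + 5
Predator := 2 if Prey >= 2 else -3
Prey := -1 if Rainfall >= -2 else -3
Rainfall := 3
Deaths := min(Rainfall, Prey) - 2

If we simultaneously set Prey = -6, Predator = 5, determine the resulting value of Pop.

-1

Under do(Prey = -6, Predator = 5), each intervened variable's structural equation is replaced by its fixed value.
Pop = min(Prey, Rainfall) + 5  [with Prey=-6, Rainfall=3]  = -1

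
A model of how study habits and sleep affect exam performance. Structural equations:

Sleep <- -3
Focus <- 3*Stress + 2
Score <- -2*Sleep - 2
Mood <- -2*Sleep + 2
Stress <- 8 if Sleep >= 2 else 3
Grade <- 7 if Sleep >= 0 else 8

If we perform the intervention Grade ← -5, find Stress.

do(Grade=-5) replaces the equation Grade <- 7 if Sleep >= 0 else 8 with the constant Grade = -5.
Stress is not downstream of the intervention, so its value is determined by the original equations.
Stress = 8 if Sleep >= 2 else 3  [with Sleep=-3]  = 3

3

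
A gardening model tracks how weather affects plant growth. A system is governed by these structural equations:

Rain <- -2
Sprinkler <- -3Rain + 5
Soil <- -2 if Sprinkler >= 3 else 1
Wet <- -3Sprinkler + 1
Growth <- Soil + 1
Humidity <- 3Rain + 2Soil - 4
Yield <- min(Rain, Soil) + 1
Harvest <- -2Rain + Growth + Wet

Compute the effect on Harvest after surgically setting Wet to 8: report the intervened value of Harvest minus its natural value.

40

do(Wet=8) replaces the equation Wet <- -3Sprinkler + 1 with the constant Wet = 8.
Sprinkler = -3Rain + 5  [with Rain=-2]  = 11
Soil = -2 if Sprinkler >= 3 else 1  [with Sprinkler=11]  = -2
Growth = Soil + 1  [with Soil=-2]  = -1
Harvest = -2Rain + Growth + Wet  [with Rain=-2, Growth=-1, Wet=8]  = 11
Without intervention: Sprinkler = -3Rain + 5  [with Rain=-2]  = 11; Soil = -2 if Sprinkler >= 3 else 1  [with Sprinkler=11]  = -2; Wet = -3Sprinkler + 1  [with Sprinkler=11]  = -32; Growth = Soil + 1  [with Soil=-2]  = -1; Harvest = -2Rain + Growth + Wet  [with Rain=-2, Growth=-1, Wet=-32]  = -29.
Change = 11 − (-29) = 40.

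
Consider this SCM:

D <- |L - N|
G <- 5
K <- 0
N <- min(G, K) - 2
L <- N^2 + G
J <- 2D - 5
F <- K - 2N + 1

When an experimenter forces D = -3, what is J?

-11

The intervention breaks the incoming arrows to D: D <- |L - N| no longer applies, and D = -3.
J = 2D - 5  [with D=-3]  = -11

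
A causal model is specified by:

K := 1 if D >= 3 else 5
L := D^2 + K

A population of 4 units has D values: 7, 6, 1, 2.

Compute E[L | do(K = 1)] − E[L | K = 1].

-20

Every unit gets K=1 under the intervention. L values become 50, 37, 2, 5; E[L|do(K=1)] = 23.5.
Observing K=1 restricts to units where K's equation naturally yields 1: D ∈ {7, 6}. In that subpopulation L = 50, 37, mean 43.5.
Difference = 23.5 − 43.5 = -20.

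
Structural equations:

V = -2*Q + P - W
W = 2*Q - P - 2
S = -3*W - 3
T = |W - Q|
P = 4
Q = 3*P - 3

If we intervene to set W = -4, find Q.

Under do(W=-4), the mechanism W = 2*Q - P - 2 is discarded; W is fixed at -4.
Since Q is not a descendant of the intervened variable, it is unaffected.
Q = 3*P - 3  [with P=4]  = 9

9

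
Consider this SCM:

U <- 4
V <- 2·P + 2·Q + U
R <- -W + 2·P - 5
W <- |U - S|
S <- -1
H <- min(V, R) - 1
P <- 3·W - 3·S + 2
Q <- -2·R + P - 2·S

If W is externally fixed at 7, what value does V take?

-48

The intervention breaks the incoming arrows to W: W <- |U - S| no longer applies, and W = 7.
P = 3·W - 3·S + 2  [with W=7, S=-1]  = 26
R = -W + 2·P - 5  [with W=7, P=26]  = 40
Q = -2·R + P - 2·S  [with R=40, P=26, S=-1]  = -52
V = 2·P + 2·Q + U  [with P=26, Q=-52, U=4]  = -48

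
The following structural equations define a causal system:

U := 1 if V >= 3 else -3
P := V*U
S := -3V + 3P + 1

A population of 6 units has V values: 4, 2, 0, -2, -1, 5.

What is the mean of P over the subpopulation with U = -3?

0.75

Conditioning on U=-3 selects the 4 unit(s) with V ∈ {2, 0, -2, -1}. Their P values: -6, 0, 6, 3. Mean = 0.75.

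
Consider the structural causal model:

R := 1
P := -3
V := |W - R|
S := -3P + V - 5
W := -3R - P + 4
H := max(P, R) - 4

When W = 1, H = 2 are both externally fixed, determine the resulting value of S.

Setting W = 1, H = 2 by intervention discards those variables' equations.
V = |W - R|  [with W=1, R=1]  = 0
S = -3P + V - 5  [with P=-3, V=0]  = 4

4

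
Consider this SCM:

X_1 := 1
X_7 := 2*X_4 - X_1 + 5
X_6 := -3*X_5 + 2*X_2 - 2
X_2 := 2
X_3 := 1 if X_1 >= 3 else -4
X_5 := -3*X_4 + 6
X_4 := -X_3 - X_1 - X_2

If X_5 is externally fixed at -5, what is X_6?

The intervention breaks the incoming arrows to X_5: X_5 := -3*X_4 + 6 no longer applies, and X_5 = -5.
X_6 = -3*X_5 + 2*X_2 - 2  [with X_5=-5, X_2=2]  = 17

17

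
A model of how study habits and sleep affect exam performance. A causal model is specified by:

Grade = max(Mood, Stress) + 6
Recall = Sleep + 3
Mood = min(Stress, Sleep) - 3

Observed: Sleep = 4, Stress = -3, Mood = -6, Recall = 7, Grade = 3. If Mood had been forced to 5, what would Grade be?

do(Mood=5) replaces the equation Mood = min(Stress, Sleep) - 3 with the constant Mood = 5.
Grade = max(Mood, Stress) + 6  [with Mood=5, Stress=-3]  = 11

11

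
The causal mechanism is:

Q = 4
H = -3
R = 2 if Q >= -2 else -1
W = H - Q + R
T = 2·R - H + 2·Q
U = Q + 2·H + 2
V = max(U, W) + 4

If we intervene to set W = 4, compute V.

The intervention breaks the incoming arrows to W: W = H - Q + R no longer applies, and W = 4.
U = Q + 2·H + 2  [with Q=4, H=-3]  = 0
V = max(U, W) + 4  [with U=0, W=4]  = 8

8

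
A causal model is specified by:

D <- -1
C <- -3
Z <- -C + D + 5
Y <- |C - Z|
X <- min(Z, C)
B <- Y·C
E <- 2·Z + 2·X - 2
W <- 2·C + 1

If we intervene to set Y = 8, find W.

do(Y=8) replaces the equation Y <- |C - Z| with the constant Y = 8.
No directed path runs from Y to W, so W keeps its natural value.
W = 2·C + 1  [with C=-3]  = -5

-5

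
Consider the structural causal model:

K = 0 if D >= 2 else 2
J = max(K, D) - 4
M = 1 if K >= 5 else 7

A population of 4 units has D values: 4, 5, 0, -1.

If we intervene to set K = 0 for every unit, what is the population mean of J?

-1.75

do(K=0) breaks K's dependence on D. With K=0 fixed, J across the units is 0, 1, -4, -4, mean -1.75.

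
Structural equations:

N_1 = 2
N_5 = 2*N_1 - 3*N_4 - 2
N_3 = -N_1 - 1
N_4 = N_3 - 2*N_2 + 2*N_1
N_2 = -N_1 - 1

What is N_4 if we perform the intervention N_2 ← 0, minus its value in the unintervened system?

-6

Under do(N_2=0), the mechanism N_2 = -N_1 - 1 is discarded; N_2 is fixed at 0.
N_3 = -N_1 - 1  [with N_1=2]  = -3
N_4 = N_3 - 2*N_2 + 2*N_1  [with N_3=-3, N_2=0, N_1=2]  = 1
Without intervention: N_2 = -N_1 - 1  [with N_1=2]  = -3; N_3 = -N_1 - 1  [with N_1=2]  = -3; N_4 = N_3 - 2*N_2 + 2*N_1  [with N_3=-3, N_2=-3, N_1=2]  = 7.
Change = 1 − 7 = -6.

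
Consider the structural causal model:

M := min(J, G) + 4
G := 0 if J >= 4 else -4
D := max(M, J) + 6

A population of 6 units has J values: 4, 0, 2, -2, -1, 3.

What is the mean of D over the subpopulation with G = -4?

7

Observing G=-4 restricts to units where G's equation naturally yields -4: J ∈ {0, 2, -2, -1, 3}. In that subpopulation D = 6, 8, 6, 6, 9, mean 7.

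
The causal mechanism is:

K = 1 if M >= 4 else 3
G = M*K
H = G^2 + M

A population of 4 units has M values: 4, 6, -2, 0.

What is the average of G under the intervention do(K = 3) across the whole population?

Under do(K=3), K's equation is replaced by K=3 for every unit. Per-unit G: 12, 18, -6, 0. Mean = 6.

6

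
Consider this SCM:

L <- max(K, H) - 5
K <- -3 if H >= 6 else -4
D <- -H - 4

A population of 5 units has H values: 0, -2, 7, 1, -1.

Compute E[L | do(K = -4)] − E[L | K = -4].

Under do(K=-4), K's equation is replaced by K=-4 for every unit. Per-unit L: -5, -7, 2, -4, -6. Mean = -4.
E[L|K=-4] averages over only the 4 units with K=-4 (H = 0, -2, 1, -1): L = -5, -7, -4, -6, mean -5.5.
Difference = -4 − (-5.5) = 1.5.

1.5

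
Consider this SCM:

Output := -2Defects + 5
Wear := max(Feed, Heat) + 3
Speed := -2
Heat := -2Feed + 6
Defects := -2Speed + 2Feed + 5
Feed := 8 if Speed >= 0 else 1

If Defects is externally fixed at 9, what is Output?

-13

The intervention breaks the incoming arrows to Defects: Defects := -2Speed + 2Feed + 5 no longer applies, and Defects = 9.
Output = -2Defects + 5  [with Defects=9]  = -13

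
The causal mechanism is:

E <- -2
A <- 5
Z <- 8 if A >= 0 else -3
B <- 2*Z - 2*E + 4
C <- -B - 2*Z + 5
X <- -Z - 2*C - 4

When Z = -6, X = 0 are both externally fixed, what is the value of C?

21

The joint intervention fixes Z = -6, X = 0, removing each variable's own equation.
B = 2*Z - 2*E + 4  [with Z=-6, E=-2]  = -4
C = -B - 2*Z + 5  [with B=-4, Z=-6]  = 21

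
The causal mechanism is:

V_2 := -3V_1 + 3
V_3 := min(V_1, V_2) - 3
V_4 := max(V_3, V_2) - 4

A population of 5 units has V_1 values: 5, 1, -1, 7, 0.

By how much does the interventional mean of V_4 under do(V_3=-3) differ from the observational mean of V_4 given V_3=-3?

-0.9

The intervention sets V_3=-3 in all 5 units regardless of V_1. Recomputing V_4 per unit gives -7, -4, 2, -7, -1; average -3.4.
E[V_4|V_3=-3] averages over only the 2 units with V_3=-3 (V_1 = 1, 0): V_4 = -4, -1, mean -2.5.
Difference = -3.4 − (-2.5) = -0.9.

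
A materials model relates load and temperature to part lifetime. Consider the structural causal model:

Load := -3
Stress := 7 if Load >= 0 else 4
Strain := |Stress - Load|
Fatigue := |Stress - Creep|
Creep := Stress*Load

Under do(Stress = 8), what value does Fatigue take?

32

do(Stress=8) replaces the equation Stress := 7 if Load >= 0 else 4 with the constant Stress = 8.
Creep = Stress*Load  [with Stress=8, Load=-3]  = -24
Fatigue = |Stress - Creep|  [with Stress=8, Creep=-24]  = 32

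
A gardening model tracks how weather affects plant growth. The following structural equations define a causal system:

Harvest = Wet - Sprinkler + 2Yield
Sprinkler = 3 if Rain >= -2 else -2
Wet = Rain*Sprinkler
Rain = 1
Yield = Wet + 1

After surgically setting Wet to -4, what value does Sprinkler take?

Under do(Wet=-4), the mechanism Wet = Rain*Sprinkler is discarded; Wet is fixed at -4.
Since Sprinkler is not a descendant of the intervened variable, it is unaffected.
Sprinkler = 3 if Rain >= -2 else -2  [with Rain=1]  = 3

3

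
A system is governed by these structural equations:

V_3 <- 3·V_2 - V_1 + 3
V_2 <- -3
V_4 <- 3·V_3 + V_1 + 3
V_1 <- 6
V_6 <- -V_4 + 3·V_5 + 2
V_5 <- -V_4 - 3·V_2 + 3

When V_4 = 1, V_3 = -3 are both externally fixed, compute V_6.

34

The joint intervention fixes V_4 = 1, V_3 = -3, removing each variable's own equation.
V_5 = -V_4 - 3·V_2 + 3  [with V_4=1, V_2=-3]  = 11
V_6 = -V_4 + 3·V_5 + 2  [with V_4=1, V_5=11]  = 34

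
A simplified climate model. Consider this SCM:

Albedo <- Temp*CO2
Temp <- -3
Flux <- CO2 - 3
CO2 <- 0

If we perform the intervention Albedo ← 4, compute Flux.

-3

The intervention breaks the incoming arrows to Albedo: Albedo <- Temp*CO2 no longer applies, and Albedo = 4.
Flux is not downstream of the intervention, so its value is determined by the original equations.
Flux = CO2 - 3  [with CO2=0]  = -3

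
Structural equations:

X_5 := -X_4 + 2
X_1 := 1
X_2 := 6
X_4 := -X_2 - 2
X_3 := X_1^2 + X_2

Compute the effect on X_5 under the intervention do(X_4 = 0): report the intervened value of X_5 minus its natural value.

Intervening sets X_4 = 0 and removes its equation (X_4 := -X_2 - 2).
X_5 = -X_4 + 2  [with X_4=0]  = 2
Without intervention: X_4 = -X_2 - 2  [with X_2=6]  = -8; X_5 = -X_4 + 2  [with X_4=-8]  = 10.
Change = 2 − 10 = -8.

-8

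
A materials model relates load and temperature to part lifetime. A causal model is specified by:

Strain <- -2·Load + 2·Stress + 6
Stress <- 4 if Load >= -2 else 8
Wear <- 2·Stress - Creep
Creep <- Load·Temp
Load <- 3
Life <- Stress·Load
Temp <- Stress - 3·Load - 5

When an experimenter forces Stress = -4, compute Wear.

Under do(Stress=-4), the mechanism Stress <- 4 if Load >= -2 else 8 is discarded; Stress is fixed at -4.
Temp = Stress - 3·Load - 5  [with Stress=-4, Load=3]  = -18
Creep = Load·Temp  [with Load=3, Temp=-18]  = -54
Wear = 2·Stress - Creep  [with Stress=-4, Creep=-54]  = 46

46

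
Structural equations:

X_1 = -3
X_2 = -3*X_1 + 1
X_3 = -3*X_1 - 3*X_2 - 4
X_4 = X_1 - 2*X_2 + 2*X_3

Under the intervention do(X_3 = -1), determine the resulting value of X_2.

10

Under do(X_3=-1), the mechanism X_3 = -3*X_1 - 3*X_2 - 4 is discarded; X_3 is fixed at -1.
Since X_2 is not a descendant of the intervened variable, it is unaffected.
X_2 = -3*X_1 + 1  [with X_1=-3]  = 10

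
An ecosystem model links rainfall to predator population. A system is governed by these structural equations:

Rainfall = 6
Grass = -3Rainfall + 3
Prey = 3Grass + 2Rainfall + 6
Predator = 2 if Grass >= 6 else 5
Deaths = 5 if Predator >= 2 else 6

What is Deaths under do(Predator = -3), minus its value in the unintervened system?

Intervening sets Predator = -3 and removes its equation (Predator = 2 if Grass >= 6 else 5).
Deaths = 5 if Predator >= 2 else 6  [with Predator=-3]  = 6
Without intervention: Grass = -3Rainfall + 3  [with Rainfall=6]  = -15; Predator = 2 if Grass >= 6 else 5  [with Grass=-15]  = 5; Deaths = 5 if Predator >= 2 else 6  [with Predator=5]  = 5.
Change = 6 − 5 = 1.

1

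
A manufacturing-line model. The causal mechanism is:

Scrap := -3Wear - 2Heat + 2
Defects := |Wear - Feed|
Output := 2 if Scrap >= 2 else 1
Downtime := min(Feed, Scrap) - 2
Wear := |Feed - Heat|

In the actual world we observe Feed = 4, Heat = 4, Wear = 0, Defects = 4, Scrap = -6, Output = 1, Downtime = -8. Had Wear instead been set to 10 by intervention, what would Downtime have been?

The intervention breaks the incoming arrows to Wear: Wear := |Feed - Heat| no longer applies, and Wear = 10.
Scrap = -3Wear - 2Heat + 2  [with Wear=10, Heat=4]  = -36
Downtime = min(Feed, Scrap) - 2  [with Feed=4, Scrap=-36]  = -38

-38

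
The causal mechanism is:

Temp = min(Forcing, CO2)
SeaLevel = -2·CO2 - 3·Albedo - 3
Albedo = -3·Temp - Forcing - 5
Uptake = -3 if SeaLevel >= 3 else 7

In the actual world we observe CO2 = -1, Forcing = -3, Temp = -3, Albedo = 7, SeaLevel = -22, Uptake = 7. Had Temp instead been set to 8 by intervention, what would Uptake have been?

-3

The intervention breaks the incoming arrows to Temp: Temp = min(Forcing, CO2) no longer applies, and Temp = 8.
Albedo = -3·Temp - Forcing - 5  [with Temp=8, Forcing=-3]  = -26
SeaLevel = -2·CO2 - 3·Albedo - 3  [with CO2=-1, Albedo=-26]  = 77
Uptake = -3 if SeaLevel >= 3 else 7  [with SeaLevel=77]  = -3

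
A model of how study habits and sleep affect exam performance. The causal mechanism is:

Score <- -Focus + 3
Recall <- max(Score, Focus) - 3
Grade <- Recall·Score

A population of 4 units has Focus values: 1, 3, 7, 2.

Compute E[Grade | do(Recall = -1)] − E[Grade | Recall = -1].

do(Recall=-1) breaks Recall's dependence on Focus. With Recall=-1 fixed, Grade across the units is -2, 0, 4, -1, mean 0.25.
E[Grade|Recall=-1] averages over only the 2 units with Recall=-1 (Focus = 1, 2): Grade = -2, -1, mean -1.5.
Difference = 0.25 − (-1.5) = 1.75.

1.75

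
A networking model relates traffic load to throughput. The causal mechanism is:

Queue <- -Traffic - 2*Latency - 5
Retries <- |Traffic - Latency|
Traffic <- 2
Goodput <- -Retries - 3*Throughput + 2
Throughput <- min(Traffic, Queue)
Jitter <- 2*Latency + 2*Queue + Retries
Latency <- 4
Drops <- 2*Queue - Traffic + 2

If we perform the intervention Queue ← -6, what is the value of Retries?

do(Queue=-6) replaces the equation Queue <- -Traffic - 2*Latency - 5 with the constant Queue = -6.
Retries is not downstream of the intervention, so its value is determined by the original equations.
Retries = |Traffic - Latency|  [with Traffic=2, Latency=4]  = 2

2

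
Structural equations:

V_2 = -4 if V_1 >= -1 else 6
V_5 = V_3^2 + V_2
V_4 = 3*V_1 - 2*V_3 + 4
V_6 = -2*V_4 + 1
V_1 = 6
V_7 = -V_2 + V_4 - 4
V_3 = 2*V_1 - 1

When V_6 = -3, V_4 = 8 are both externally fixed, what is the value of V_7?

8

Under do(V_6 = -3, V_4 = 8), each intervened variable's structural equation is replaced by its fixed value.
V_2 = -4 if V_1 >= -1 else 6  [with V_1=6]  = -4
V_7 = -V_2 + V_4 - 4  [with V_2=-4, V_4=8]  = 8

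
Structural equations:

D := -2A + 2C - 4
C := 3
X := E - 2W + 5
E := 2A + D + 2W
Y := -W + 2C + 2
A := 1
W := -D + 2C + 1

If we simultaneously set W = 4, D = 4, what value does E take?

The joint intervention fixes W = 4, D = 4, removing each variable's own equation.
E = 2A + D + 2W  [with A=1, D=4, W=4]  = 14

14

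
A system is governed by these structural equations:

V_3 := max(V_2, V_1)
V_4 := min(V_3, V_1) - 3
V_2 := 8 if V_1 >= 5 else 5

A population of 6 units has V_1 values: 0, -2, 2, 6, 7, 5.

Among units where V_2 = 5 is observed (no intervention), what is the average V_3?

5

Observing V_2=5 restricts to units where V_2's equation naturally yields 5: V_1 ∈ {0, -2, 2}. In that subpopulation V_3 = 5, 5, 5, mean 5.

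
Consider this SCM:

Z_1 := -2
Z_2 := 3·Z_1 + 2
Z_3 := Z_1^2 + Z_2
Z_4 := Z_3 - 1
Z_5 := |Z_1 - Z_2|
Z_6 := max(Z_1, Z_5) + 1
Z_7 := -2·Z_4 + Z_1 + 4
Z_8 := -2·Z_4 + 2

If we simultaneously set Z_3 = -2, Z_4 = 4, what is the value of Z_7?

-6

Under do(Z_3 = -2, Z_4 = 4), each intervened variable's structural equation is replaced by its fixed value.
Z_7 = -2·Z_4 + Z_1 + 4  [with Z_4=4, Z_1=-2]  = -6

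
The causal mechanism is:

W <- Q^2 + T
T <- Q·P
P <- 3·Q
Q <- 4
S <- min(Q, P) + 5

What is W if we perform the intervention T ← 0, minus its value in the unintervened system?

do(T=0) replaces the equation T <- Q·P with the constant T = 0.
W = Q^2 + T  [with Q=4, T=0]  = 16
Without intervention: P = 3·Q  [with Q=4]  = 12; T = Q·P  [with Q=4, P=12]  = 48; W = Q^2 + T  [with Q=4, T=48]  = 64.
Change = 16 − 64 = -48.

-48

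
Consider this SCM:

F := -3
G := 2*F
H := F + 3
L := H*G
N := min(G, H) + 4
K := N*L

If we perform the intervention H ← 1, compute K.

The intervention breaks the incoming arrows to H: H := F + 3 no longer applies, and H = 1.
G = 2*F  [with F=-3]  = -6
L = H*G  [with H=1, G=-6]  = -6
N = min(G, H) + 4  [with G=-6, H=1]  = -2
K = N*L  [with N=-2, L=-6]  = 12

12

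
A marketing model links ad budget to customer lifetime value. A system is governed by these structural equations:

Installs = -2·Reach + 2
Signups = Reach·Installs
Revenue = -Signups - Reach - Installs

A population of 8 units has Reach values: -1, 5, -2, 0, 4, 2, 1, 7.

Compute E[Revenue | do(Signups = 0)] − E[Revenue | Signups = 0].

1.5

Under do(Signups=0), Signups's equation is replaced by Signups=0 for every unit. Per-unit Revenue: -3, 3, -4, -2, 2, 0, -1, 5. Mean = 0.
Conditioning on Signups=0 selects the 2 unit(s) with Reach ∈ {0, 1}. Their Revenue values: -2, -1. Mean = -1.5.
Difference = 0 − (-1.5) = 1.5.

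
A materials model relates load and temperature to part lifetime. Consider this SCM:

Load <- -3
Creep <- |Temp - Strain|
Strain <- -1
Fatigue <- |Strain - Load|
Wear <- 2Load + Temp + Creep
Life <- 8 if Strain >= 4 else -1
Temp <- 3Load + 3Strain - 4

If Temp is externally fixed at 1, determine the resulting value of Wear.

-3

do(Temp=1) replaces the equation Temp <- 3Load + 3Strain - 4 with the constant Temp = 1.
Creep = |Temp - Strain|  [with Temp=1, Strain=-1]  = 2
Wear = 2Load + Temp + Creep  [with Load=-3, Temp=1, Creep=2]  = -3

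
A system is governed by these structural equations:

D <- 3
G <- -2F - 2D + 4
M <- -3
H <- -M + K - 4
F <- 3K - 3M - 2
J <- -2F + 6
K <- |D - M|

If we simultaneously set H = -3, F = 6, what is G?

-14

Under do(H = -3, F = 6), each intervened variable's structural equation is replaced by its fixed value.
G = -2F - 2D + 4  [with F=6, D=3]  = -14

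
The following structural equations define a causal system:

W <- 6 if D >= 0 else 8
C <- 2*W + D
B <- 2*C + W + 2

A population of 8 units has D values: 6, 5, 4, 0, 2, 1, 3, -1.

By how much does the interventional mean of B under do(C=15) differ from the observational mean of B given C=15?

-0.75

Under do(C=15), C's equation is replaced by C=15 for every unit. Per-unit B: 38, 38, 38, 38, 38, 38, 38, 40. Mean = 38.25.
Conditioning on C=15 selects the 2 unit(s) with D ∈ {3, -1}. Their B values: 38, 40. Mean = 39.
Difference = 38.25 − 39 = -0.75.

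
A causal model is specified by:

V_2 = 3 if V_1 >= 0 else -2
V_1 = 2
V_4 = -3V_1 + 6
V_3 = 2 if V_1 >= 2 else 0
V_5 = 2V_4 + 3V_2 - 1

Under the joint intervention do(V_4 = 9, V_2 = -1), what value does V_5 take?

The joint intervention fixes V_4 = 9, V_2 = -1, removing each variable's own equation.
V_5 = 2V_4 + 3V_2 - 1  [with V_4=9, V_2=-1]  = 14

14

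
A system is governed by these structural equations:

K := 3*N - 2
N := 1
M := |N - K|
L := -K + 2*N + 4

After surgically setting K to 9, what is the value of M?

8

The intervention breaks the incoming arrows to K: K := 3*N - 2 no longer applies, and K = 9.
M = |N - K|  [with N=1, K=9]  = 8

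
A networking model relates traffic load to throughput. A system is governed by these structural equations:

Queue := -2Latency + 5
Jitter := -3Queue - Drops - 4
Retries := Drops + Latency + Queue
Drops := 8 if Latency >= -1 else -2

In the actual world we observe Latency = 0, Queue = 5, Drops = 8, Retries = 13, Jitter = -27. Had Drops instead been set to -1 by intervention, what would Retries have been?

4

The intervention breaks the incoming arrows to Drops: Drops := 8 if Latency >= -1 else -2 no longer applies, and Drops = -1.
Queue = -2Latency + 5  [with Latency=0]  = 5
Retries = Drops + Latency + Queue  [with Drops=-1, Latency=0, Queue=5]  = 4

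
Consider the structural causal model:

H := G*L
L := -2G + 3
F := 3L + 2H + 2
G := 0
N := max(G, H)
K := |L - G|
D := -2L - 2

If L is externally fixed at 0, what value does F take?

2

Under do(L=0), the mechanism L := -2G + 3 is discarded; L is fixed at 0.
H = G*L  [with G=0, L=0]  = 0
F = 3L + 2H + 2  [with L=0, H=0]  = 2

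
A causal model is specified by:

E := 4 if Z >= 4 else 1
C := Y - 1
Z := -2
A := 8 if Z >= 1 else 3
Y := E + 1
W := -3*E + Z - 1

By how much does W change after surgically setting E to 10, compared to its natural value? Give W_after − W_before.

-27

Under do(E=10), the mechanism E := 4 if Z >= 4 else 1 is discarded; E is fixed at 10.
W = -3*E + Z - 1  [with E=10, Z=-2]  = -33
Without intervention: E = 4 if Z >= 4 else 1  [with Z=-2]  = 1; W = -3*E + Z - 1  [with E=1, Z=-2]  = -6.
Change = -33 − (-6) = -27.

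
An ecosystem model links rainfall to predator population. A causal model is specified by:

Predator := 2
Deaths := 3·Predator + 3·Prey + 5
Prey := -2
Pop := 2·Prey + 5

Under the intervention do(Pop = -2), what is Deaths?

5

Under do(Pop=-2), the mechanism Pop := 2·Prey + 5 is discarded; Pop is fixed at -2.
Since Deaths is not a descendant of the intervened variable, it is unaffected.
Deaths = 3·Predator + 3·Prey + 5  [with Predator=2, Prey=-2]  = 5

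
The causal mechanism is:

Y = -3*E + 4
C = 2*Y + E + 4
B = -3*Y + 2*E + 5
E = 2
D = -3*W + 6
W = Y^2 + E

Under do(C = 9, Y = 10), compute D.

The joint intervention fixes C = 9, Y = 10, removing each variable's own equation.
W = Y^2 + E  [with Y=10, E=2]  = 102
D = -3*W + 6  [with W=102]  = -300

-300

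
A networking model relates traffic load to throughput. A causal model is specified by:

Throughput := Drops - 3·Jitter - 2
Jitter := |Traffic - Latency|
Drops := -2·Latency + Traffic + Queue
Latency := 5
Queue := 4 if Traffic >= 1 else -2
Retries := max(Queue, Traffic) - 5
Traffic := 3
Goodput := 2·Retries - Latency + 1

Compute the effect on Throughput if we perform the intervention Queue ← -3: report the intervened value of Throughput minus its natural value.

-7

The intervention breaks the incoming arrows to Queue: Queue := 4 if Traffic >= 1 else -2 no longer applies, and Queue = -3.
Drops = -2·Latency + Traffic + Queue  [with Latency=5, Traffic=3, Queue=-3]  = -10
Jitter = |Traffic - Latency|  [with Traffic=3, Latency=5]  = 2
Throughput = Drops - 3·Jitter - 2  [with Drops=-10, Jitter=2]  = -18
Without intervention: Queue = 4 if Traffic >= 1 else -2  [with Traffic=3]  = 4; Drops = -2·Latency + Traffic + Queue  [with Latency=5, Traffic=3, Queue=4]  = -3; Jitter = |Traffic - Latency|  [with Traffic=3, Latency=5]  = 2; Throughput = Drops - 3·Jitter - 2  [with Drops=-3, Jitter=2]  = -11.
Change = -18 − (-11) = -7.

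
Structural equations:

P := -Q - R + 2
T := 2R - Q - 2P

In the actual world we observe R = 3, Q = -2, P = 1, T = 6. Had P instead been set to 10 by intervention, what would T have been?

The intervention breaks the incoming arrows to P: P := -Q - R + 2 no longer applies, and P = 10.
T = 2R - Q - 2P  [with R=3, Q=-2, P=10]  = -12

-12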